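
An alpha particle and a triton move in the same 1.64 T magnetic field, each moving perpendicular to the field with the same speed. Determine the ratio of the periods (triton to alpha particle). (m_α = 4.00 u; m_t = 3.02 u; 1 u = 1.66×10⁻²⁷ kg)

ratio ≈ 1.51

T = 2πm/(qB) is independent of speed, so T₂/T₁ = (m₂/q₂)/(m₁/q₁).
T_{triton}/T_{alpha particle} = (5.01×10^-27/1e) / (6.64×10^-27/2e) = 1.51.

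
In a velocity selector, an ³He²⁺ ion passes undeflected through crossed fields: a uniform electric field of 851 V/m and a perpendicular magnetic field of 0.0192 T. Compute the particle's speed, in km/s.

For zero net force, qE = qvB, so v = E/B.
v = (851) / (0.0192) = 4.43×10^4 m/s.

v ≈ 44.3 km/s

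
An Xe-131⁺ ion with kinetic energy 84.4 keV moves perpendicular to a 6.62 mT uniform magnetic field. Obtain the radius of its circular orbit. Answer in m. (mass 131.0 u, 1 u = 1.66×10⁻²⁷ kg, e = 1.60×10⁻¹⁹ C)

r ≈ 72.4 m

Convert the energy: K = 84.4 keV = 1.35×10^-14 J.
v = √(2K/m) = √(2·1.35×10^-14/2.17×10^-25) = 3.52×10^5 m/s.
r = mv/(qB) = (2.17×10^-25)(3.52×10^5) / [(1×1.60×10^-19)(6.62×10^-3)] = 72.4 m.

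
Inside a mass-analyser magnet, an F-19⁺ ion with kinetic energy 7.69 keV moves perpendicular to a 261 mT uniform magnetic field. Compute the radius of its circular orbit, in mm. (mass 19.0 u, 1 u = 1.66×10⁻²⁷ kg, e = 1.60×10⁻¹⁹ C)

r ≈ 211 mm

Convert the energy: K = 7.69 keV = 1.23×10^-15 J.
v = √(2K/m) = √(2·1.23×10^-15/3.15×10^-26) = 2.79×10^5 m/s.
r = mv/(qB) = (3.15×10^-26)(2.79×10^5) / [(1×1.60×10^-19)(0.261)] = 0.211 m.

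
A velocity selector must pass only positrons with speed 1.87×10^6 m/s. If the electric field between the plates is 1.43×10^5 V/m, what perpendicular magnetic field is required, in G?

B ≈ 765 G

qE = qvB ⇒ B = E/v = (1.43×10^5) / (1.87×10^6) = 0.0765 T.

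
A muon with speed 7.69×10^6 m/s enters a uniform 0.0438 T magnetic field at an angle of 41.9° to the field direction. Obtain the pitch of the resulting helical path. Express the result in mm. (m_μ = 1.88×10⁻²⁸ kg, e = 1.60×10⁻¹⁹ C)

pitch ≈ 965 mm

The velocity component along B is v∥ = v cos41.9° = 5.72×10^6 m/s.
The cyclotron period T = 2πm/(qB) = 1.69×10^-7 s is set by m, q, B alone.
Pitch = v∥·T = (5.72×10^6)(1.69×10^-7) = 0.965 m.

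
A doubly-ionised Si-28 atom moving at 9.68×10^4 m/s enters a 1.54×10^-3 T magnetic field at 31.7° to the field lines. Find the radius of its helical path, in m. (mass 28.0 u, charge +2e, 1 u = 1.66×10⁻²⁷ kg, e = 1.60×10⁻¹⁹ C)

r ≈ 4.80 m

Only the perpendicular component v⊥ = v sin31.7° = 5.09×10^4 m/s is bent by the field.
r = m v⊥ /(qB) = (4.65×10^-26)(5.09×10^4) / [(2×1.60×10^-19)(1.54×10^-3)] = 4.80 m.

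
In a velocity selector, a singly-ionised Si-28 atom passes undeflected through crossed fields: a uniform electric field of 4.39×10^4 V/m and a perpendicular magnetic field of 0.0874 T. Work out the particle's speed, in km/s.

v ≈ 502 km/s

For zero net force, qE = qvB, so v = E/B.
v = (4.39×10^4) / (0.0874) = 5.02×10^5 m/s.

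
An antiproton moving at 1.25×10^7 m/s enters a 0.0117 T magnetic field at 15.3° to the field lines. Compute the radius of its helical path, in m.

Only the perpendicular component v⊥ = v sin15.3° = 3.30×10^6 m/s is bent by the field.
r = m v⊥ /(qB) = (1.67×10^-27)(3.30×10^6) / [(1×1.60×10^-19)(0.0117)] = 2.94 m.

r ≈ 2.94 m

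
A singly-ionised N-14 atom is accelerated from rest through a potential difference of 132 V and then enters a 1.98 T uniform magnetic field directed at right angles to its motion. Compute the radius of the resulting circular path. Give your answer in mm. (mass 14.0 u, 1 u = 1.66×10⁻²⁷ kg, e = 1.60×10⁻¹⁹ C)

r ≈ 3.13 mm

The kinetic energy gained is K = qV = (1×1.60×10^-19)(132) = 2.11×10^-17 J.
v = √(2K/m) = 4.26×10^4 m/s.
r = mv/(qB) = (2.32×10^-26)(4.26×10^4) / [(1×1.60×10^-19)(1.98)] = 3.13×10^-3 m.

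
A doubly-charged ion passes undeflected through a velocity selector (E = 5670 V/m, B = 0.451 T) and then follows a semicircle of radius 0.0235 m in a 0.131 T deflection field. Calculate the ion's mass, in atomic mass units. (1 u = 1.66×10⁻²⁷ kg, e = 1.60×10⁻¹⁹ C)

m ≈ 47.2 u

v = E/B₁ = 1.26×10^4 m/s.
From r = mv/(qB₂), m = qB₂r/v = (2×1.60×10^-19)(0.131)(0.0235) / (1.26×10^4) = 7.84×10^-26 kg.
In atomic mass units: m = 7.84×10^-26 / 1.66×10^-27 = 47.2 u.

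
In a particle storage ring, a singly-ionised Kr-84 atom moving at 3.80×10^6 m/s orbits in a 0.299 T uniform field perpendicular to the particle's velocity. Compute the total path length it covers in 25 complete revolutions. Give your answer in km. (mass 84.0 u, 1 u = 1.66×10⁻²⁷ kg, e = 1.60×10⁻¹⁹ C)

L ≈ 1.74 km

r = mv/(qB) = 11.1 m, so one revolution covers 2πr = 69.6 m.
In 25 revolutions: L = 25·2πr = 1740 m.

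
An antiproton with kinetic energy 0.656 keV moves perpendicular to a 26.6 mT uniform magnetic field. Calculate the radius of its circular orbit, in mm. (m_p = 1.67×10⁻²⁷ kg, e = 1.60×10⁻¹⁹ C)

r ≈ 139 mm

Convert the energy: K = 0.656 keV = 1.05×10^-16 J.
v = √(2K/m) = √(2·1.05×10^-16/1.67×10^-27) = 3.55×10^5 m/s.
r = mv/(qB) = (1.67×10^-27)(3.55×10^5) / [(1×1.60×10^-19)(0.0266)] = 0.139 m.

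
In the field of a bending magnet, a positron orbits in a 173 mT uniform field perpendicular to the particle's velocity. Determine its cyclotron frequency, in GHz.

f ≈ 4.84 GHz

f = qB/(2πm) = (1×1.60×10^-19)(0.173) / [2π(9.11×10^-31)] = 4.84×10^9 Hz.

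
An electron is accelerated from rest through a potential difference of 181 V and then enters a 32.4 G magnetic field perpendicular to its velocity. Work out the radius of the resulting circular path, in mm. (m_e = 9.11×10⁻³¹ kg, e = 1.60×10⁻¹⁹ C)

r ≈ 14.0 mm

The kinetic energy gained is K = qV = (1×1.60×10^-19)(181) = 2.90×10^-17 J.
v = √(2K/m) = 7.97×10^6 m/s.
r = mv/(qB) = (9.11×10^-31)(7.97×10^6) / [(1×1.60×10^-19)(3.24×10^-3)] = 0.0140 m.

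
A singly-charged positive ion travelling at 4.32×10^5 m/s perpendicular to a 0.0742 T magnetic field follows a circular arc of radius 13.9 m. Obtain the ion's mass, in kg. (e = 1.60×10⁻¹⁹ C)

qvB = mv²/r ⇒ m = qBr/v.
m = (1×1.60×10^-19)(0.0742)(13.9) / (4.32×10^5) = 3.82×10^-25 kg.

m ≈ 3.82×10^-25 kg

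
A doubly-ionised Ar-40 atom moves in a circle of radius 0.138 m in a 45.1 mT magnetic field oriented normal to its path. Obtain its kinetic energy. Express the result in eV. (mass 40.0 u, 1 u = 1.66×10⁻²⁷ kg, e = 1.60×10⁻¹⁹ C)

v = qBr/m = (2×1.60×10^-19)(0.0451)(0.138) / (6.64×10^-26) = 3.00×10^4 m/s.
K = ½mv² = 0.5·(6.64×10^-26)·(3.00×10^4)² = 2.99×10^-17 J = 187 eV.

K ≈ 187 eV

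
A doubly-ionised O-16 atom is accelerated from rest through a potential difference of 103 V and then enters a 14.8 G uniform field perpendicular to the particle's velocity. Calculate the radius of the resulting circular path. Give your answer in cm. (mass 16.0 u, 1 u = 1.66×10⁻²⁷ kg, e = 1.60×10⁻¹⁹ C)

r ≈ 279 cm

The kinetic energy gained is K = qV = (2×1.60×10^-19)(103) = 3.30×10^-17 J.
v = √(2K/m) = 4.98×10^4 m/s.
r = mv/(qB) = (2.66×10^-26)(4.98×10^4) / [(2×1.60×10^-19)(1.48×10^-3)] = 2.79 m.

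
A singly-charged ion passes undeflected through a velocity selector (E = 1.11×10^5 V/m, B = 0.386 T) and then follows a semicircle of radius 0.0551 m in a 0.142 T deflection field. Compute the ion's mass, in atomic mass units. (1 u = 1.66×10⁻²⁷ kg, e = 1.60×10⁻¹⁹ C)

v = E/B₁ = 2.88×10^5 m/s.
From r = mv/(qB₂), m = qB₂r/v = (1×1.60×10^-19)(0.142)(0.0551) / (2.88×10^5) = 4.35×10^-27 kg.
In atomic mass units: m = 4.35×10^-27 / 1.66×10^-27 = 2.62 u.

m ≈ 2.62 u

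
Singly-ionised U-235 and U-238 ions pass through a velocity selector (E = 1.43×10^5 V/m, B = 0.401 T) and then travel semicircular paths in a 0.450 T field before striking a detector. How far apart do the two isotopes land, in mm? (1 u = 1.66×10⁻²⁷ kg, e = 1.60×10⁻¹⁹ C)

Δd ≈ 49.3 mm

Both emerge at v = E/B₁ = 3.57×10^5 m/s.
r = mv/(qB₂), so r₁ = 1.9321 m and r₂ = 1.9568 m, giving Δr = 0.0247 m.
After a semicircle each ion lands a diameter 2r from the entry slit, so the separation is 2Δr = 0.0493 m.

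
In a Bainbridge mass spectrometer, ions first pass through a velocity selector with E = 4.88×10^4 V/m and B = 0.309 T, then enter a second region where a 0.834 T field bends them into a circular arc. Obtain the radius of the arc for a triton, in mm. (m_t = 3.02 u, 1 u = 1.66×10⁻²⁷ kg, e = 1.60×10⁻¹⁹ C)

The selector passes v = E/B = 4.88×10^4/0.309 = 1.58×10^5 m/s.
In the deflection region, r = mv/(qB₂) = (5.01×10^-27)(1.58×10^5) / [(1×1.60×10^-19)(0.834)] = 5.93×10^-3 m.

r ≈ 5.93 mm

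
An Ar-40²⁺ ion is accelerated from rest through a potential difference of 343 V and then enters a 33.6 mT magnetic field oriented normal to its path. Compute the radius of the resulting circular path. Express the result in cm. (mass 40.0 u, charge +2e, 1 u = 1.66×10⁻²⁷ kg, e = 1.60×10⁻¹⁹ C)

The kinetic energy gained is K = qV = (2×1.60×10^-19)(343) = 1.10×10^-16 J.
v = √(2K/m) = 5.75×10^4 m/s.
r = mv/(qB) = (6.64×10^-26)(5.75×10^4) / [(2×1.60×10^-19)(0.0336)] = 0.355 m.

r ≈ 35.5 cm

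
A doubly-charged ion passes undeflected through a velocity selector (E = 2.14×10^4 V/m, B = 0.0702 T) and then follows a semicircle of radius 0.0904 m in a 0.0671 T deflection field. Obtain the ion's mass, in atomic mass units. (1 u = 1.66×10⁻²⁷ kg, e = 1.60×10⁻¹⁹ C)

m ≈ 3.84 u

v = E/B₁ = 3.05×10^5 m/s.
From r = mv/(qB₂), m = qB₂r/v = (2×1.60×10^-19)(0.0671)(0.0904) / (3.05×10^5) = 6.37×10^-27 kg.
In atomic mass units: m = 6.37×10^-27 / 1.66×10^-27 = 3.84 u.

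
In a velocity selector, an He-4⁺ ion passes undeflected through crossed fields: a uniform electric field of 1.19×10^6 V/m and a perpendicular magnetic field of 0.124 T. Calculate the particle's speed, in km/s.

v ≈ 9600 km/s

For zero net force, qE = qvB, so v = E/B.
v = (1.19×10^6) / (0.124) = 9.60×10^6 m/s.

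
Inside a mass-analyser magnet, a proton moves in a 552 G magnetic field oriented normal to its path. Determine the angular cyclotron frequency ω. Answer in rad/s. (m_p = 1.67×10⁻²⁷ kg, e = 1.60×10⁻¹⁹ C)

ω ≈ 5.29×10^6 rad/s

ω = qB/m = (1×1.60×10^-19)(0.0552) / (1.67×10^-27) = 5.29×10^6 rad/s.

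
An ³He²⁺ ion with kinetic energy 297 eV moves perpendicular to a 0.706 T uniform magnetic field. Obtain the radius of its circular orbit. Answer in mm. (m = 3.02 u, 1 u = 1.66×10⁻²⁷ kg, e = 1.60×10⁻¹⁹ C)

r ≈ 3.06 mm

Convert the energy: K = 297 eV = 4.75×10^-17 J.
v = √(2K/m) = √(2·4.75×10^-17/5.01×10^-27) = 1.38×10^5 m/s.
r = mv/(qB) = (5.01×10^-27)(1.38×10^5) / [(2×1.60×10^-19)(0.706)] = 3.06×10^-3 m.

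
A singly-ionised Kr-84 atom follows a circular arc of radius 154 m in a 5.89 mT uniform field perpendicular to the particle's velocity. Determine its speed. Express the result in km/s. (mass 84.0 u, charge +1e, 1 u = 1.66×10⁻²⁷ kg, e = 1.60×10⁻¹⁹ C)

From qvB = mv²/r, v = qBr/m.
v = (1×1.60×10^-19)(5.89×10^-3)(154) / (1.39×10^-25) = 1.04×10^6 m/s.

v ≈ 1040 km/s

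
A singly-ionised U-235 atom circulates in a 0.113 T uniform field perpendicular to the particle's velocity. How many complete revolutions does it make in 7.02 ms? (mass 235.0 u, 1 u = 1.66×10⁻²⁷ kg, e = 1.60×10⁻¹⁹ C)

N = 51

T = 2πm/(qB) = 2π(3.901×10^-25) / [(1×1.60×10^-19)(0.113)] = 1.3557×10^-4 s.
N = t/T = 7.02×10^-3 / 1.3557×10^-4 ≈ 51.78, so 51 complete revolutions.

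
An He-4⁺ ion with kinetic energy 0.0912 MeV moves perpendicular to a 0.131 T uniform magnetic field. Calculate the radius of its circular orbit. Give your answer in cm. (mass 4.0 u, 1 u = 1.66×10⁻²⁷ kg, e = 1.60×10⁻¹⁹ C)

r ≈ 66.4 cm

Convert the energy: K = 0.0912 MeV = 1.46×10^-14 J.
v = √(2K/m) = √(2·1.46×10^-14/6.64×10^-27) = 2.10×10^6 m/s.
r = mv/(qB) = (6.64×10^-27)(2.10×10^6) / [(1×1.60×10^-19)(0.131)] = 0.664 m.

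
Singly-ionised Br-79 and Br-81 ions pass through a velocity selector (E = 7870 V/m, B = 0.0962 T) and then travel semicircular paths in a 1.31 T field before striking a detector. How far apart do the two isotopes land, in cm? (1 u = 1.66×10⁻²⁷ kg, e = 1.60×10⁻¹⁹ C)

Δd ≈ 0.259 cm

Both emerge at v = E/B₁ = 8.18×10^4 m/s.
r = mv/(qB₂), so r₁ = 0.05119 m and r₂ = 0.05248 m, giving Δr = 1.30×10^-3 m.
After a semicircle each ion lands a diameter 2r from the entry slit, so the separation is 2Δr = 2.59×10^-3 m.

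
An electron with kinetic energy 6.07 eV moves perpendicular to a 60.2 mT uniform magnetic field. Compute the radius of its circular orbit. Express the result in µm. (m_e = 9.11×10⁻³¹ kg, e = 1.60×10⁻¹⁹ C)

Convert the energy: K = 6.07 eV = 9.71×10^-19 J.
v = √(2K/m) = √(2·9.71×10^-19/9.11×10^-31) = 1.46×10^6 m/s.
r = mv/(qB) = (9.11×10^-31)(1.46×10^6) / [(1×1.60×10^-19)(0.0602)] = 1.38×10^-4 m.

r ≈ 138 µm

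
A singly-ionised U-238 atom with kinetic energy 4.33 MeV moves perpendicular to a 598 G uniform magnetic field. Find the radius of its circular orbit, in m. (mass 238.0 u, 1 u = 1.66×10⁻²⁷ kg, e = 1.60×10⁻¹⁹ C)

Convert the energy: K = 4.33 MeV = 6.93×10^-13 J.
v = √(2K/m) = √(2·6.93×10^-13/3.95×10^-25) = 1.87×10^6 m/s.
r = mv/(qB) = (3.95×10^-25)(1.87×10^6) / [(1×1.60×10^-19)(0.0598)] = 77.3 m.

r ≈ 77.3 m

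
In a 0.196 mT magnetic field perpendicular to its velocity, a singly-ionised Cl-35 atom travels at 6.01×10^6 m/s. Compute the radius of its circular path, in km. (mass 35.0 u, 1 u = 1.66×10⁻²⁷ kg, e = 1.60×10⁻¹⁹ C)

The magnetic force provides the centripetal force: qvB = mv²/r, so r = mv/(qB).
r = (5.81×10^-26 kg)(6.01×10^6 m/s) / [(1×1.60×10^-19 C)(1.96×10^-4 T)] = 1.11×10^4 m.

r ≈ 11.1 km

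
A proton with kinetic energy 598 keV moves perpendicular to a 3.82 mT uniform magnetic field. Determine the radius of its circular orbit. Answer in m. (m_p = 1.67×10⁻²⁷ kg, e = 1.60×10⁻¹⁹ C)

r ≈ 29.2 m

Convert the energy: K = 598 keV = 9.57×10^-14 J.
v = √(2K/m) = √(2·9.57×10^-14/1.67×10^-27) = 1.07×10^7 m/s.
r = mv/(qB) = (1.67×10^-27)(1.07×10^7) / [(1×1.60×10^-19)(3.82×10^-3)] = 29.2 m.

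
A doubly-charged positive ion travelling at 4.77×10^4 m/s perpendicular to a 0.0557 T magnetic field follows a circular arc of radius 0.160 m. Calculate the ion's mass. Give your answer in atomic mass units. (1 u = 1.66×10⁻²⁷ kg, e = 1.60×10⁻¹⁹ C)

m ≈ 36.0 u

qvB = mv²/r ⇒ m = qBr/v.
m = (2×1.60×10^-19)(0.0557)(0.160) / (4.77×10^4) = 5.98×10^-26 kg = 36.0 u.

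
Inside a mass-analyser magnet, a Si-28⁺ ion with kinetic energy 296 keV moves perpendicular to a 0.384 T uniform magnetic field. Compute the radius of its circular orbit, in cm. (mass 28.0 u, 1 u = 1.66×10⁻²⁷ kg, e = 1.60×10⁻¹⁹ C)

Convert the energy: K = 296 keV = 4.74×10^-14 J.
v = √(2K/m) = √(2·4.74×10^-14/4.65×10^-26) = 1.43×10^6 m/s.
r = mv/(qB) = (4.65×10^-26)(1.43×10^6) / [(1×1.60×10^-19)(0.384)] = 1.08 m.

r ≈ 108 cm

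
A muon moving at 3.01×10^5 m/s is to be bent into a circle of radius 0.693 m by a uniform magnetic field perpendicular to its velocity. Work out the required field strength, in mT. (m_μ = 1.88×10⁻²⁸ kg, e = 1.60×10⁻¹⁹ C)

qvB = mv²/r gives B = mv/(qr).
B = (1.88×10^-28)(3.01×10^5) / [(1×1.60×10^-19)(0.693)] = 5.10×10^-4 T.

B ≈ 0.510 mT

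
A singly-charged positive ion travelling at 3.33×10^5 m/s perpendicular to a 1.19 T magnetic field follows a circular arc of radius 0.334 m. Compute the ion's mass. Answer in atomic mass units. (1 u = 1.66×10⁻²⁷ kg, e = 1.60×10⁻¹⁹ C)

m ≈ 115 u

qvB = mv²/r ⇒ m = qBr/v.
m = (1×1.60×10^-19)(1.19)(0.334) / (3.33×10^5) = 1.91×10^-25 kg = 115 u.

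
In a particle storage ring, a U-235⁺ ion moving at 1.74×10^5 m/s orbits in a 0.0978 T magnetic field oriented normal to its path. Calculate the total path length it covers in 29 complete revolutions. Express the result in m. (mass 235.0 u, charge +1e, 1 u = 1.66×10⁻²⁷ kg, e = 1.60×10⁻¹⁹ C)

r = mv/(qB) = 4.34 m, so one revolution covers 2πr = 27.3 m.
In 29 revolutions: L = 29·2πr = 790 m.

L ≈ 790 m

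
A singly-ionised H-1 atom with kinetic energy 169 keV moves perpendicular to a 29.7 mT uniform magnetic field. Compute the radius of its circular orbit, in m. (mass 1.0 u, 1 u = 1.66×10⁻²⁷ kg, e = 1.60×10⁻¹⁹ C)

r ≈ 1.99 m

Convert the energy: K = 169 keV = 2.70×10^-14 J.
v = √(2K/m) = √(2·2.70×10^-14/1.66×10^-27) = 5.71×10^6 m/s.
r = mv/(qB) = (1.66×10^-27)(5.71×10^6) / [(1×1.60×10^-19)(0.0297)] = 1.99 m.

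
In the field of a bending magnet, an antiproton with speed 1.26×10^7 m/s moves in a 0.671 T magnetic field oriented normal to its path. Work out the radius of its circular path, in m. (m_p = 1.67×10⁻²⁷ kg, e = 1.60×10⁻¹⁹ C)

r ≈ 0.196 m

The magnetic force provides the centripetal force: qvB = mv²/r, so r = mv/(qB).
r = (1.67×10^-27 kg)(1.26×10^7 m/s) / [(1×1.60×10^-19 C)(0.671 T)] = 0.196 m.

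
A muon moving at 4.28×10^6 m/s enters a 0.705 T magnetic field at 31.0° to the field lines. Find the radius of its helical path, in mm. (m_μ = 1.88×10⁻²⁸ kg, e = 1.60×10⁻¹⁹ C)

r ≈ 3.67 mm

Only the perpendicular component v⊥ = v sin31.0° = 2.20×10^6 m/s is bent by the field.
r = m v⊥ /(qB) = (1.88×10^-28)(2.20×10^6) / [(1×1.60×10^-19)(0.705)] = 3.67×10^-3 m.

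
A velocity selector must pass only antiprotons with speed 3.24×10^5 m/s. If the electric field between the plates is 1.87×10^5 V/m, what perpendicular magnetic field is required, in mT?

B ≈ 577 mT

qE = qvB ⇒ B = E/v = (1.87×10^5) / (3.24×10^5) = 0.577 T.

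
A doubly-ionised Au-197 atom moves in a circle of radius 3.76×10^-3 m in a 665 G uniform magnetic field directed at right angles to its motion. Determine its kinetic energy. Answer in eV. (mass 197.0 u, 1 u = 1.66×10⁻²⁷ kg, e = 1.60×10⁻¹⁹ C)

v = qBr/m = (2×1.60×10^-19)(0.0665)(3.76×10^-3) / (3.27×10^-25) = 245 m/s.
K = ½mv² = 0.5·(3.27×10^-25)·(245)² = 9.79×10^-21 J = 0.0612 eV.

K ≈ 0.0612 eV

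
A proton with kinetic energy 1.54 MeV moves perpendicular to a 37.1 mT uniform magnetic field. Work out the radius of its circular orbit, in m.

Convert the energy: K = 1.54 MeV = 2.46×10^-13 J.
v = √(2K/m) = √(2·2.46×10^-13/1.67×10^-27) = 1.72×10^7 m/s.
r = mv/(qB) = (1.67×10^-27)(1.72×10^7) / [(1×1.60×10^-19)(0.0371)] = 4.83 m.

r ≈ 4.83 m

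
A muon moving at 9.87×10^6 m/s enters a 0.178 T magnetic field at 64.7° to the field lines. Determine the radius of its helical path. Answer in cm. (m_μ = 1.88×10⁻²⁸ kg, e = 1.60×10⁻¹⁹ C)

Only the perpendicular component v⊥ = v sin64.7° = 8.92×10^6 m/s is bent by the field.
r = m v⊥ /(qB) = (1.88×10^-28)(8.92×10^6) / [(1×1.60×10^-19)(0.178)] = 0.0589 m.

r ≈ 5.89 cm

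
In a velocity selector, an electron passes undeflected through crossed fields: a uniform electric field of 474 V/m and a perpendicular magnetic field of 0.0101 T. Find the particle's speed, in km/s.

v ≈ 46.9 km/s

For zero net force, qE = qvB, so v = E/B.
v = (474) / (0.0101) = 4.69×10^4 m/s.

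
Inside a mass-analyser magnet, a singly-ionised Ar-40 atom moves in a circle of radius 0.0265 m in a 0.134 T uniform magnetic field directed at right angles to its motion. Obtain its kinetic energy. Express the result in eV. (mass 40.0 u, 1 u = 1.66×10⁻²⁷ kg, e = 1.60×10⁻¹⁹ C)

v = qBr/m = (1×1.60×10^-19)(0.134)(0.0265) / (6.64×10^-26) = 8560 m/s.
K = ½mv² = 0.5·(6.64×10^-26)·(8560)² = 2.43×10^-18 J = 15.2 eV.

K ≈ 15.2 eV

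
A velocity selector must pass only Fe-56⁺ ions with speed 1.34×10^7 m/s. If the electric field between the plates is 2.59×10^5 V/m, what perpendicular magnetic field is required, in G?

B ≈ 193 G

qE = qvB ⇒ B = E/v = (2.59×10^5) / (1.34×10^7) = 0.0193 T.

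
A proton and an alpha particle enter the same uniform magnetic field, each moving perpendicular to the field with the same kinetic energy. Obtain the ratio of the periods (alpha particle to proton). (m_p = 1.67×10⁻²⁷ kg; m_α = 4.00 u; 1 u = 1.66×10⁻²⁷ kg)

T = 2πm/(qB) is independent of speed, so T₂/T₁ = (m₂/q₂)/(m₁/q₁).
T_{alpha particle}/T_{proton} = (6.64×10^-27/2e) / (1.67×10^-27/1e) = 1.99.

ratio ≈ 1.99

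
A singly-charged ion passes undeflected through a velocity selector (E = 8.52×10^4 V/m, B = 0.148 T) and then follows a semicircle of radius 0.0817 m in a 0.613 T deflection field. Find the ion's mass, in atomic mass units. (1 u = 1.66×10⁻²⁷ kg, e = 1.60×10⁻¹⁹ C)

v = E/B₁ = 5.76×10^5 m/s.
From r = mv/(qB₂), m = qB₂r/v = (1×1.60×10^-19)(0.613)(0.0817) / (5.76×10^5) = 1.39×10^-26 kg.
In atomic mass units: m = 1.39×10^-26 / 1.66×10^-27 = 8.39 u.

m ≈ 8.39 u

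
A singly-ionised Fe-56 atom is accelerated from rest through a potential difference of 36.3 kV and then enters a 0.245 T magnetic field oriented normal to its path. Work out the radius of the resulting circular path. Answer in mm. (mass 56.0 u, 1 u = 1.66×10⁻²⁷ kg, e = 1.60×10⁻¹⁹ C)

r ≈ 838 mm

The kinetic energy gained is K = qV = (1×1.60×10^-19)(3.63×10^4) = 5.81×10^-15 J.
v = √(2K/m) = 3.53×10^5 m/s.
r = mv/(qB) = (9.30×10^-26)(3.53×10^5) / [(1×1.60×10^-19)(0.245)] = 0.838 m.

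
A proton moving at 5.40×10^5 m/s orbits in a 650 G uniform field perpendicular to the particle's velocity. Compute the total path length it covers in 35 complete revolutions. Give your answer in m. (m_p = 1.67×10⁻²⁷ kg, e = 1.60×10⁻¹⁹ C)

r = mv/(qB) = 0.0867 m, so one revolution covers 2πr = 0.545 m.
In 35 revolutions: L = 35·2πr = 19.1 m.

L ≈ 19.1 m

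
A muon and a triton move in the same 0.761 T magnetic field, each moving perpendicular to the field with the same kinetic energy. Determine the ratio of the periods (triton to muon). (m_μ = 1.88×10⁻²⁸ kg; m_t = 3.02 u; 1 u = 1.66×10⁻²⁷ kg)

ratio ≈ 26.7

T = 2πm/(qB) is independent of speed, so T₂/T₁ = (m₂/q₂)/(m₁/q₁).
T_{triton}/T_{muon} = (5.01×10^-27/1e) / (1.88×10^-28/1e) = 26.7.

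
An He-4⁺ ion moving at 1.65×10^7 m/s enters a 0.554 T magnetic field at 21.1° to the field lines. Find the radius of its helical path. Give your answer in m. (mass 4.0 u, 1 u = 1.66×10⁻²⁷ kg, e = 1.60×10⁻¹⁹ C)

r ≈ 0.445 m

Only the perpendicular component v⊥ = v sin21.1° = 5.94×10^6 m/s is bent by the field.
r = m v⊥ /(qB) = (6.64×10^-27)(5.94×10^6) / [(1×1.60×10^-19)(0.554)] = 0.445 m.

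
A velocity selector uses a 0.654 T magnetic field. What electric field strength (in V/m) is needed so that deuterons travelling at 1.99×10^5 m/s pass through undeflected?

qE = qvB ⇒ E = vB = (1.99×10^5)(0.654) = 1.30×10^5 V/m.

E ≈ 1.30×10^5 V/m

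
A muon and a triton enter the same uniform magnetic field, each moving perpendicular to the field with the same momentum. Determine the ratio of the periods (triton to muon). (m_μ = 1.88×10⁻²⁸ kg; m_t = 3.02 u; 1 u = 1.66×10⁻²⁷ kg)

T = 2πm/(qB) is independent of speed, so T₂/T₁ = (m₂/q₂)/(m₁/q₁).
T_{triton}/T_{muon} = (5.01×10^-27/1e) / (1.88×10^-28/1e) = 26.7.

ratio ≈ 26.7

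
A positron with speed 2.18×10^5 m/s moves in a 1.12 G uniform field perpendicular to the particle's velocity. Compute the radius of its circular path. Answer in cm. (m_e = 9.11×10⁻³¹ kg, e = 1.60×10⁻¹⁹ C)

r ≈ 1.11 cm

The magnetic force provides the centripetal force: qvB = mv²/r, so r = mv/(qB).
r = (9.11×10^-31 kg)(2.18×10^5 m/s) / [(1×1.60×10^-19 C)(1.12×10^-4 T)] = 0.0111 m.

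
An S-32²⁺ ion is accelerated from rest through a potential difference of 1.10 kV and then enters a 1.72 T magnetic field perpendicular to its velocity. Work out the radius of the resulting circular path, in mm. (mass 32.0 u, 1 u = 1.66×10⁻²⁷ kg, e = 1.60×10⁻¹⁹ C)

The kinetic energy gained is K = qV = (2×1.60×10^-19)(1100) = 3.52×10^-16 J.
v = √(2K/m) = 1.15×10^5 m/s.
r = mv/(qB) = (5.31×10^-26)(1.15×10^5) / [(2×1.60×10^-19)(1.72)] = 0.0111 m.

r ≈ 11.1 mm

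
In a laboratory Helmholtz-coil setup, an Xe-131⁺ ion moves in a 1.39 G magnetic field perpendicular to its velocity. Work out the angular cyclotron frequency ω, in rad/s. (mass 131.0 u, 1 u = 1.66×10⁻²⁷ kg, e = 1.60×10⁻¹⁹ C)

ω = qB/m = (1×1.60×10^-19)(1.39×10^-4) / (2.17×10^-25) = 102 rad/s.

ω ≈ 102 rad/s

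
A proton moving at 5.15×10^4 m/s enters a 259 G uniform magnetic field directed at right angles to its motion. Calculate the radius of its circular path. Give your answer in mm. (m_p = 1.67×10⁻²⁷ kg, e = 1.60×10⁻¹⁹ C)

r ≈ 20.8 mm

The magnetic force provides the centripetal force: qvB = mv²/r, so r = mv/(qB).
r = (1.67×10^-27 kg)(5.15×10^4 m/s) / [(1×1.60×10^-19 C)(0.0259 T)] = 0.0208 m.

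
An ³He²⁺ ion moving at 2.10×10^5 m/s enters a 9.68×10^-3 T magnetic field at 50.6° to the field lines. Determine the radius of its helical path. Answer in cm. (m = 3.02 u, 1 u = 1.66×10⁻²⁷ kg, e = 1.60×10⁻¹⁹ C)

r ≈ 26.3 cm

Only the perpendicular component v⊥ = v sin50.6° = 1.62×10^5 m/s is bent by the field.
r = m v⊥ /(qB) = (5.01×10^-27)(1.62×10^5) / [(2×1.60×10^-19)(9.68×10^-3)] = 0.263 m.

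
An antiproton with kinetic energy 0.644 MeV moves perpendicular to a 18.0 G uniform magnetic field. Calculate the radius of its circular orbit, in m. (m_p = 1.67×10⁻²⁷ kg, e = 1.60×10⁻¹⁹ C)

Convert the energy: K = 0.644 MeV = 1.03×10^-13 J.
v = √(2K/m) = √(2·1.03×10^-13/1.67×10^-27) = 1.11×10^7 m/s.
r = mv/(qB) = (1.67×10^-27)(1.11×10^7) / [(1×1.60×10^-19)(1.80×10^-3)] = 64.4 m.

r ≈ 64.4 m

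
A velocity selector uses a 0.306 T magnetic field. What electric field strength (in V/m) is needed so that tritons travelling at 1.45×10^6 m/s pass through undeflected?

E ≈ 4.44×10^5 V/m

qE = qvB ⇒ E = vB = (1.45×10^6)(0.306) = 4.44×10^5 V/m.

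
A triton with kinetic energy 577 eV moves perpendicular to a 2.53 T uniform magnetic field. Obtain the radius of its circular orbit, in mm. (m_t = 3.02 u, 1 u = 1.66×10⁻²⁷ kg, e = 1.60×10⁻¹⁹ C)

Convert the energy: K = 577 eV = 9.23×10^-17 J.
v = √(2K/m) = √(2·9.23×10^-17/5.01×10^-27) = 1.92×10^5 m/s.
r = mv/(qB) = (5.01×10^-27)(1.92×10^5) / [(1×1.60×10^-19)(2.53)] = 2.38×10^-3 m.

r ≈ 2.38 mm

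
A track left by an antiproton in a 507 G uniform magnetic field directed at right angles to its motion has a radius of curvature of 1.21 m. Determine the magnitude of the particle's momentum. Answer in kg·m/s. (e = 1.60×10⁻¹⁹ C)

p ≈ 9.82×10^-21 kg·m/s

Since qvB = mv²/r, the momentum p = mv = qBr.
p = (1×1.60×10^-19)(0.0507)(1.21) = 9.82×10^-21 kg·m/s.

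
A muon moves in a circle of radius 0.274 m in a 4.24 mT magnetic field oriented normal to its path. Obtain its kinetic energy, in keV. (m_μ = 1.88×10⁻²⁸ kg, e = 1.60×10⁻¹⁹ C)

v = qBr/m = (1×1.60×10^-19)(4.24×10^-3)(0.274) / (1.88×10^-28) = 9.89×10^5 m/s.
K = ½mv² = 0.5·(1.88×10^-28)·(9.89×10^5)² = 9.19×10^-17 J = 0.574 keV.

K ≈ 0.574 keV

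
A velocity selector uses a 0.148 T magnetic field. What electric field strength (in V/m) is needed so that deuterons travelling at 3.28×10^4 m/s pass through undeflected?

qE = qvB ⇒ E = vB = (3.28×10^4)(0.148) = 4850 V/m.

E ≈ 4850 V/m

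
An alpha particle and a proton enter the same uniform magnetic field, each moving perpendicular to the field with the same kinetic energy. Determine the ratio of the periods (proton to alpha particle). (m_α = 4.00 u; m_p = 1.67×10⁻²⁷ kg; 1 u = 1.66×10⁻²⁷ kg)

T = 2πm/(qB) is independent of speed, so T₂/T₁ = (m₂/q₂)/(m₁/q₁).
T_{proton}/T_{alpha particle} = (1.67×10^-27/1e) / (6.64×10^-27/2e) = 0.503.

ratio ≈ 0.503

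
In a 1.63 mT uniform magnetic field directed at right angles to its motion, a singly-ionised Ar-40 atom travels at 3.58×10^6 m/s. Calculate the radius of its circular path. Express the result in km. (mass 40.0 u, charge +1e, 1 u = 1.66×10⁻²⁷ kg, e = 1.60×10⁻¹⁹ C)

The magnetic force provides the centripetal force: qvB = mv²/r, so r = mv/(qB).
r = (6.64×10^-26 kg)(3.58×10^6 m/s) / [(1×1.60×10^-19 C)(1.63×10^-3 T)] = 911 m.

r ≈ 0.911 km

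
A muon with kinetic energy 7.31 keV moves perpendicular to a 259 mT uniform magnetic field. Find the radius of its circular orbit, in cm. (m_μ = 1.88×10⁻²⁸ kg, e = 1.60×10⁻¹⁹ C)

r ≈ 1.60 cm

Convert the energy: K = 7.31 keV = 1.17×10^-15 J.
v = √(2K/m) = √(2·1.17×10^-15/1.88×10^-28) = 3.53×10^6 m/s.
r = mv/(qB) = (1.88×10^-28)(3.53×10^6) / [(1×1.60×10^-19)(0.259)] = 0.0160 m.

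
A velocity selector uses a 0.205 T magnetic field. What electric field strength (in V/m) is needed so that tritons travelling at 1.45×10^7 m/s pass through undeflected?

qE = qvB ⇒ E = vB = (1.45×10^7)(0.205) = 2.97×10^6 V/m.

E ≈ 2.97×10^6 V/m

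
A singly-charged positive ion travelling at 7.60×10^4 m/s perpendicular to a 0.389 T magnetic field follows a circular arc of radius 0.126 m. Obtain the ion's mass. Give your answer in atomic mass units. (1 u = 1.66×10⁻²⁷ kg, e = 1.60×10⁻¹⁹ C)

m ≈ 62.2 u

qvB = mv²/r ⇒ m = qBr/v.
m = (1×1.60×10^-19)(0.389)(0.126) / (7.60×10^4) = 1.03×10^-25 kg = 62.2 u.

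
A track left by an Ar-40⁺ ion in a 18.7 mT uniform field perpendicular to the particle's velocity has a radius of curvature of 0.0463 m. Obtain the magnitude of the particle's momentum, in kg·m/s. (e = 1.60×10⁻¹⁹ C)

Since qvB = mv²/r, the momentum p = mv = qBr.
p = (1×1.60×10^-19)(0.0187)(0.0463) = 1.39×10^-22 kg·m/s.

p ≈ 1.39×10^-22 kg·m/s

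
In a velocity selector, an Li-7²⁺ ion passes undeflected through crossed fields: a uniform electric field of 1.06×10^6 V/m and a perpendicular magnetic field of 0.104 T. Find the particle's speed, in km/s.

v ≈ 10200 km/s

For zero net force, qE = qvB, so v = E/B.
v = (1.06×10^6) / (0.104) = 1.02×10^7 m/s.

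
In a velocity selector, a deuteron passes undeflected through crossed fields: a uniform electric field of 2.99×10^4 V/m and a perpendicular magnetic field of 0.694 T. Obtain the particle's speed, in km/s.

For zero net force, qE = qvB, so v = E/B.
v = (2.99×10^4) / (0.694) = 4.31×10^4 m/s.

v ≈ 43.1 km/s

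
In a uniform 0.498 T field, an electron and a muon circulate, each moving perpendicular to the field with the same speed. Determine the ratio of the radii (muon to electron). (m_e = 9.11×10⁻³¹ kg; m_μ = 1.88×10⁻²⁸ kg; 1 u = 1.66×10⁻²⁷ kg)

ratio ≈ 206

r = mv/(qB) ⇒ at equal v, r ∝ m/q.
r_{muon}/r_{electron} = 206.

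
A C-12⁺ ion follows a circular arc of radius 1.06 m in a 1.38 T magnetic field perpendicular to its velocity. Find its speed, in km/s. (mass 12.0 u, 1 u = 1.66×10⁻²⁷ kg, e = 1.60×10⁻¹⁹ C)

v ≈ 11700 km/s

From qvB = mv²/r, v = qBr/m.
v = (1×1.60×10^-19)(1.38)(1.06) / (1.99×10^-26) = 1.17×10^7 m/s.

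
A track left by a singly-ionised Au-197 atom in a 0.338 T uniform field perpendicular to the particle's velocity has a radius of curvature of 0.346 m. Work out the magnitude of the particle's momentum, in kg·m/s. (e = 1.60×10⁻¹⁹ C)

p ≈ 1.87×10^-20 kg·m/s

Since qvB = mv²/r, the momentum p = mv = qBr.
p = (1×1.60×10^-19)(0.338)(0.346) = 1.87×10^-20 kg·m/s.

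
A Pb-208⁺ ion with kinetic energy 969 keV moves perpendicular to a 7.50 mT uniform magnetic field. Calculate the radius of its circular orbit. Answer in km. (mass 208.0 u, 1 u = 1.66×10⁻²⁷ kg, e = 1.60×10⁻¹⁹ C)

Convert the energy: K = 969 keV = 1.55×10^-13 J.
v = √(2K/m) = √(2·1.55×10^-13/3.45×10^-25) = 9.48×10^5 m/s.
r = mv/(qB) = (3.45×10^-25)(9.48×10^5) / [(1×1.60×10^-19)(7.50×10^-3)] = 273 m.

r ≈ 0.273 km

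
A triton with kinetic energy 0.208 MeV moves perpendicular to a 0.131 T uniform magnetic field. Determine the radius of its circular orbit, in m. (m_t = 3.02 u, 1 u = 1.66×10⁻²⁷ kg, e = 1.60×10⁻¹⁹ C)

r ≈ 0.872 m

Convert the energy: K = 0.208 MeV = 3.33×10^-14 J.
v = √(2K/m) = √(2·3.33×10^-14/5.01×10^-27) = 3.64×10^6 m/s.
r = mv/(qB) = (5.01×10^-27)(3.64×10^6) / [(1×1.60×10^-19)(0.131)] = 0.872 m.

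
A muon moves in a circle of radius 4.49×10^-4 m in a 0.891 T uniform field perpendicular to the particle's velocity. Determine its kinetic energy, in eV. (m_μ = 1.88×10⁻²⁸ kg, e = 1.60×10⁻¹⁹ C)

K ≈ 68.1 eV

v = qBr/m = (1×1.60×10^-19)(0.891)(4.49×10^-4) / (1.88×10^-28) = 3.40×10^5 m/s.
K = ½mv² = 0.5·(1.88×10^-28)·(3.40×10^5)² = 1.09×10^-17 J = 68.1 eV.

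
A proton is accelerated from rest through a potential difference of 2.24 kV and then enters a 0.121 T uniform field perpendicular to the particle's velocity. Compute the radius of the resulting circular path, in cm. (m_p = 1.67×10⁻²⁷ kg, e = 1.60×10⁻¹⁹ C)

The kinetic energy gained is K = qV = (1×1.60×10^-19)(2240) = 3.58×10^-16 J.
v = √(2K/m) = 6.55×10^5 m/s.
r = mv/(qB) = (1.67×10^-27)(6.55×10^5) / [(1×1.60×10^-19)(0.121)] = 0.0565 m.

r ≈ 5.65 cm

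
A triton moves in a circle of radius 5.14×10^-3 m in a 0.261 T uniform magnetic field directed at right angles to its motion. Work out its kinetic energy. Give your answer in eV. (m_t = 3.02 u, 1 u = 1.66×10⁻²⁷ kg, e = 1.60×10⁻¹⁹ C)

K ≈ 28.7 eV

v = qBr/m = (1×1.60×10^-19)(0.261)(5.14×10^-3) / (5.01×10^-27) = 4.28×10^4 m/s.
K = ½mv² = 0.5·(5.01×10^-27)·(4.28×10^4)² = 4.60×10^-18 J = 28.7 eV.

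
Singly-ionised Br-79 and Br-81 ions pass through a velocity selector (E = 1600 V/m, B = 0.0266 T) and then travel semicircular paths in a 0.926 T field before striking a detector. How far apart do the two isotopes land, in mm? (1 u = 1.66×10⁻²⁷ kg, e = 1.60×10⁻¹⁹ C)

Both emerge at v = E/B₁ = 6.02×10^4 m/s.
r = mv/(qB₂), so r₁ = 0.05324 m and r₂ = 0.05459 m, giving Δr = 1.35×10^-3 m.
After a semicircle each ion lands a diameter 2r from the entry slit, so the separation is 2Δr = 2.70×10^-3 m.

Δd ≈ 2.70 mm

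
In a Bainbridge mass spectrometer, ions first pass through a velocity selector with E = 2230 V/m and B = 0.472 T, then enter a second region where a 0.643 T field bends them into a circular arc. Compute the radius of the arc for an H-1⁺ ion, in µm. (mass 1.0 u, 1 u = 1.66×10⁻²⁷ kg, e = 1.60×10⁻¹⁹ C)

The selector passes v = E/B = 2230/0.472 = 4720 m/s.
In the deflection region, r = mv/(qB₂) = (1.66×10^-27)(4720) / [(1×1.60×10^-19)(0.643)] = 7.62×10^-5 m.

r ≈ 76.2 µm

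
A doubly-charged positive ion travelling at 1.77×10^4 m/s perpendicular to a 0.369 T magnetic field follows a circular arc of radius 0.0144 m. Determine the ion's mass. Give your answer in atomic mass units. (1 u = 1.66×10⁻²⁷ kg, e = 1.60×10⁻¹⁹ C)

qvB = mv²/r ⇒ m = qBr/v.
m = (2×1.60×10^-19)(0.369)(0.0144) / (1.77×10^4) = 9.61×10^-26 kg = 57.9 u.

m ≈ 57.9 u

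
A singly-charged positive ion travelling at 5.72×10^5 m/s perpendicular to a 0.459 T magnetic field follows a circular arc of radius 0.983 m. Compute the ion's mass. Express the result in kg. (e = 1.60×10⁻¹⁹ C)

m ≈ 1.26×10^-25 kg

qvB = mv²/r ⇒ m = qBr/v.
m = (1×1.60×10^-19)(0.459)(0.983) / (5.72×10^5) = 1.26×10^-25 kg.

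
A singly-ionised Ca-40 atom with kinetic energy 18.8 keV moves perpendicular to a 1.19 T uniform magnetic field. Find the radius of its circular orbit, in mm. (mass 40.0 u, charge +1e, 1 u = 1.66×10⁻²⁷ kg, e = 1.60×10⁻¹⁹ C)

Convert the energy: K = 18.8 keV = 3.01×10^-15 J.
v = √(2K/m) = √(2·3.01×10^-15/6.64×10^-26) = 3.01×10^5 m/s.
r = mv/(qB) = (6.64×10^-26)(3.01×10^5) / [(1×1.60×10^-19)(1.19)] = 0.105 m.

r ≈ 105 mm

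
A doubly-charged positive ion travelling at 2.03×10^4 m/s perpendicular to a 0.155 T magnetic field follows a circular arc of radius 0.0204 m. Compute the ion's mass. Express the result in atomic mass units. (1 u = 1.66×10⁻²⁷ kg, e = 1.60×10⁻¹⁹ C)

qvB = mv²/r ⇒ m = qBr/v.
m = (2×1.60×10^-19)(0.155)(0.0204) / (2.03×10^4) = 4.98×10^-26 kg = 30.0 u.

m ≈ 30.0 u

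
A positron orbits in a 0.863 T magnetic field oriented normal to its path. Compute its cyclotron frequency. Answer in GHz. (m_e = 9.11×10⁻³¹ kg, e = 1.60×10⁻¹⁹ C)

f ≈ 24.1 GHz

f = qB/(2πm) = (1×1.60×10^-19)(0.863) / [2π(9.11×10^-31)] = 2.41×10^10 Hz.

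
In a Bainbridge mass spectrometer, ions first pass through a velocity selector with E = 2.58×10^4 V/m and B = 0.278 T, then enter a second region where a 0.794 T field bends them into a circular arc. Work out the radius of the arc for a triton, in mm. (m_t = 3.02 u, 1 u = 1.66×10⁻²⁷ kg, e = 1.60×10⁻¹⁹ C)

The selector passes v = E/B = 2.58×10^4/0.278 = 9.28×10^4 m/s.
In the deflection region, r = mv/(qB₂) = (5.01×10^-27)(9.28×10^4) / [(1×1.60×10^-19)(0.794)] = 3.66×10^-3 m.

r ≈ 3.66 mm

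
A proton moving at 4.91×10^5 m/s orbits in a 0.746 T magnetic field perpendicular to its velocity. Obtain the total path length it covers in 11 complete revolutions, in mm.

r = mv/(qB) = 6.87×10^-3 m, so one revolution covers 2πr = 0.0432 m.
In 11 revolutions: L = 11·2πr = 0.475 m.

L ≈ 475 mm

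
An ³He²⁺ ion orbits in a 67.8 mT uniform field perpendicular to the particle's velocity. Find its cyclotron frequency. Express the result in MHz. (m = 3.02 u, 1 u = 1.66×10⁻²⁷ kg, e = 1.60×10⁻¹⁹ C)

f ≈ 0.689 MHz

f = qB/(2πm) = (2×1.60×10^-19)(0.0678) / [2π(5.01×10^-27)] = 6.89×10^5 Hz.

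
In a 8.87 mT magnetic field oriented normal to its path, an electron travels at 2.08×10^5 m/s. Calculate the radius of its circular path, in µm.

r ≈ 134 µm

The magnetic force provides the centripetal force: qvB = mv²/r, so r = mv/(qB).
r = (9.11×10^-31 kg)(2.08×10^5 m/s) / [(1×1.60×10^-19 C)(8.87×10^-3 T)] = 1.34×10^-4 m.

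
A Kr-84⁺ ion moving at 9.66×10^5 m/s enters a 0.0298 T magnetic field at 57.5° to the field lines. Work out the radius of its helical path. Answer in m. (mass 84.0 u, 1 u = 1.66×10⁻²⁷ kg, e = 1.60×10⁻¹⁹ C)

r ≈ 23.8 m

Only the perpendicular component v⊥ = v sin57.5° = 8.15×10^5 m/s is bent by the field.
r = m v⊥ /(qB) = (1.39×10^-25)(8.15×10^5) / [(1×1.60×10^-19)(0.0298)] = 23.8 m.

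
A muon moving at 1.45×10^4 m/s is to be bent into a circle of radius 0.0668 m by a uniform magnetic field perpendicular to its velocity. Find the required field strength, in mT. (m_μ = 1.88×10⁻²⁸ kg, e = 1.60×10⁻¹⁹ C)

B ≈ 0.255 mT

qvB = mv²/r gives B = mv/(qr).
B = (1.88×10^-28)(1.45×10^4) / [(1×1.60×10^-19)(0.0668)] = 2.55×10^-4 T.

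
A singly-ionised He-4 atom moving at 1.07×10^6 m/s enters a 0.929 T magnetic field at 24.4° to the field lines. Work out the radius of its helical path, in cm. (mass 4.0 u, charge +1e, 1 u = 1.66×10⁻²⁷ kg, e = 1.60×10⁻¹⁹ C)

Only the perpendicular component v⊥ = v sin24.4° = 4.42×10^5 m/s is bent by the field.
r = m v⊥ /(qB) = (6.64×10^-27)(4.42×10^5) / [(1×1.60×10^-19)(0.929)] = 0.0197 m.

r ≈ 1.97 cm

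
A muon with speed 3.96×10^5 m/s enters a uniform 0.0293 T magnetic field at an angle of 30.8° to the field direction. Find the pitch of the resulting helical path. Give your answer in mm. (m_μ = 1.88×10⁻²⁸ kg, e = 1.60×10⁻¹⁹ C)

pitch ≈ 85.7 mm

The velocity component along B is v∥ = v cos30.8° = 3.40×10^5 m/s.
The cyclotron period T = 2πm/(qB) = 2.52×10^-7 s is set by m, q, B alone.
Pitch = v∥·T = (3.40×10^5)(2.52×10^-7) = 0.0857 m.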